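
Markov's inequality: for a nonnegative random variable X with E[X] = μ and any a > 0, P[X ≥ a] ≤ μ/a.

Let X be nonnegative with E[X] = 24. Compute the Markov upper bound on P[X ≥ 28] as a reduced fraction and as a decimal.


μ = E[X] = 24, a = 28.
Markov: P[X ≥ 28] ≤ μ/a = (24)/28 = 6/7.
Numerically: ≈ 0.85714.
(Since a = 28 > μ = 24.00000, the bound 6/7 is < 1 and informative.)

P[X ≥ 28] ≤ 6/7 ≈ 0.85714.


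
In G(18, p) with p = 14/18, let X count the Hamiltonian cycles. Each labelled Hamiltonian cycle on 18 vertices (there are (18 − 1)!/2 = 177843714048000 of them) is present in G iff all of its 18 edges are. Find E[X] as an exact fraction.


K_18 has (18 − 1)!/2 = 177843714048000 labelled Hamiltonian cycles.
For each such Hamiltonian cycle H, let X_H = 1 if all 18 edges of H are present in G. Then P[X_H = 1] = p^{18} = (7/9)^{18} = 1628413597910449/150094635296999121.
Summing the indicators: E[X] = Σ_H E[X_H] = 177843714048000 · p^{18} = 177843714048000 · 1628413597910449/150094635296999121 = 397260798708725298034688000/205891132094649.
Numerically: E[X] ≈ 1.929e+12.

E[X] = 177843714048000 · (7/9)^{18} = 397260798708725298034688000/205891132094649 ≈ 1.929e+12.


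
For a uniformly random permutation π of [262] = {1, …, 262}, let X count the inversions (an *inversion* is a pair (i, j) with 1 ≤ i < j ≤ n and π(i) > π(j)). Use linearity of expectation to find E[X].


Write X = Σ X_I over the C(262, 2) = 34191 pairs i < j, with X_I the indicator of one inversion.
There are 34191 indicators.
For each fixed pair i < j, the values π(i) and π(j) are two distinct elements of {1, …, 262} in uniformly random order; by symmetry P[π(i) > π(j)] = 1/2.
By linearity: E[X] = 34191 · (1/2) = C(262, 2) · (1/2) = 34191/2 = 34191/2 ≈ 17095.500.

E[X] = 34191/2 = 17095.500.


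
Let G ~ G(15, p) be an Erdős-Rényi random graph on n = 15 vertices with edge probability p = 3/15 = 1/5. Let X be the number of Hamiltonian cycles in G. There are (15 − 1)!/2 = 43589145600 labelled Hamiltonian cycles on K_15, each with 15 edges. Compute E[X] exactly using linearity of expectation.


K_15 has (15 − 1)!/2 = 43589145600 labelled Hamiltonian cycles.
For each such Hamiltonian cycle H, let X_H = 1 if all 15 edges of H are present in G. Then P[X_H = 1] = p^{15} = (1/5)^{15} = 1/30517578125.
By linearity: E[X] = Σ_H E[X_H] = 43589145600 · p^{15} = 43589145600 · 1/30517578125 = 1743565824/1220703125.
Numerically: E[X] ≈ 1.428.

E[X] = 43589145600 · (1/5)^{15} = 1743565824/1220703125 ≈ 1.428.


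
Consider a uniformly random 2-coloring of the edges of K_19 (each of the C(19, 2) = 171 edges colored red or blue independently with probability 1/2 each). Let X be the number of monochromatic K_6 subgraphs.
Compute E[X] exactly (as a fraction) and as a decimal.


Let X = Σ_S X_S over the C(19, 6) = 27132 subsets S of size 6, where X_S = 1 if the K_6 on S is monochromatic.
For a fixed S, the K_6 on S has C(6, 2) = 15 edges. P[all 15 edges red] = (1/2)^15, and likewise for blue, so P[monochromatic] = 2·(1/2)^15 = 2^{1 − 15} = 1/16384.
Summing: E[X] = C(19, 6) · 2^{1 − 15} = 27132 · 1/16384 = 6783/4096.
Numerically: E[X] ≈ 1.6560.

E[X] = C(19,6)·2^(1−C(6,2)) = 6783/4096 ≈ 1.6560.


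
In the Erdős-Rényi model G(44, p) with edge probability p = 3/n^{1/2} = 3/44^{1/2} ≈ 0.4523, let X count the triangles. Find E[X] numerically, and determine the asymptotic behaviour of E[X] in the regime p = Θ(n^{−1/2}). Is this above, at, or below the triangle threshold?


Number of potential triangles: C(44, 3) = 13244.
Each occurs with probability p³ ≈ (0.4523)³ ≈ 9.250916e-02.
By linearity: E[X] = C(44, 3)·p³ ≈ 13244 · 9.250916e-02 ≈ 1225.1913.
Since α = 1/2 < 1, p = c/n^{1/2} ≫ 1/n is above the triangle threshold p ~ 1/n. Asymptotically E[X] ~ (c³/6)·n^{3(1−α)} = (3³/6)·n^{1.5} → ∞; triangles are abundant w.h.p.

E[X] ≈ 1225.1913; in regime p = Θ(1/n^{1/2}) E[X] diverges (above the triangle threshold p ~ 1/n).


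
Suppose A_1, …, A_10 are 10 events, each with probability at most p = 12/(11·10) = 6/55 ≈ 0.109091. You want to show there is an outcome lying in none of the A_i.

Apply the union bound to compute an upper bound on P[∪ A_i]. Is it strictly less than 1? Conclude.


Union bound: P[∪_{i=1}^{10} A_i] ≤ Σ_i P[A_i] ≤ 10·p = 10·(6/55) = 12/11.
Numerically: 12/11 ≈ 1.090909.
Is 12/11 < 1? NO.
Since the bound 12/11 is ≥ 1, the union bound is uninformative here; it does NOT by itself certify existence.

10·p = 12/11 ≈ 1.090909; existence NOT certified by the union bound.


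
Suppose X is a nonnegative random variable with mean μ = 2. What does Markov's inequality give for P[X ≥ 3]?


μ = E[X] = 2, a = 3.
Markov: P[X ≥ 3] ≤ μ/a = (2)/3 = 2/3.
Numerically: ≈ 0.666667.
(Since a = 3 > μ = 2.000000, the bound 2/3 is < 1 and informative.)

P[X ≥ 3] ≤ 2/3 ≈ 0.666667.


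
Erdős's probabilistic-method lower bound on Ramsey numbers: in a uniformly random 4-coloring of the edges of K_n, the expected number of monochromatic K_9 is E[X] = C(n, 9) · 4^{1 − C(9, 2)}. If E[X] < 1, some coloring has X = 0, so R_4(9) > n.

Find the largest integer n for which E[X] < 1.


We need C(n, 9) · 4^{1 − 36} < 1, i.e. C(n, 9) < 4^{36 − 1} = 1180591620717411303424.
Check values of n near the boundary:
  n = 911: C(911, 9) = 1144686900492291197405; 1144686900492291197405 < 1180591620717411303424? YES
  n = 912: C(912, 9) = 1156095740032081475120; 1156095740032081475120 < 1180591620717411303424? YES
  n = 913: C(913, 9) = 1167605542753639808390; 1167605542753639808390 < 1180591620717411303424? YES
  n = 914: C(914, 9) = 1179217089587653905932; 1179217089587653905932 < 1180591620717411303424? YES
  n = 915: C(915, 9) = 1190931166636537885130; 1190931166636537885130 < 1180591620717411303424? NO
The largest n with C(n, 9) < 1180591620717411303424 is n = 914 (where E[X] = 294804272396913476483/295147905179352825856 ≈ 0.999). Hence R_4(9) > 914, i.e. R_4(9) ≥ 915.

Largest n = 914; hence R_4(9) > 914.


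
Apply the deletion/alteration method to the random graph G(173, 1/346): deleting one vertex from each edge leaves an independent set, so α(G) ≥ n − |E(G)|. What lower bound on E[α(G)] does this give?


E[|E(G)|] = C(173, 2)·p = 14878 · (1/346) = 43.
E[α(G)] ≥ n − E[|E(G)|] = 173 − 43 = 130.
Numerically: ≈ 130.000000.
(This is only a lower bound; the true E[α(G)] may be larger.)

E[α(G)] ≥ 130 ≈ 130.000000.


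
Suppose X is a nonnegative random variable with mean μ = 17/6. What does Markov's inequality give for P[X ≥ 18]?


μ = E[X] = 17/6, a = 18.
Markov: P[X ≥ 18] ≤ μ/a = (17/6)/18 = 17/108.
Numerically: ≈ 0.157407.
(Since a = 18 > μ = 2.833333, the bound 17/108 is < 1 and informative.)

P[X ≥ 18] ≤ 17/108 ≈ 0.157407.


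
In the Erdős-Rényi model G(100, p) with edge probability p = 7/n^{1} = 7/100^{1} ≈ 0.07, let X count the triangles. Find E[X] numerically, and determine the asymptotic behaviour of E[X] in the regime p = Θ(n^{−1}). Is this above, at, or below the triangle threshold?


Number of potential triangles: C(100, 3) = 161700.
Each occurs with probability p³ ≈ (0.07)³ ≈ 3.43000000e-04.
By linearity: E[X] = C(100, 3)·p³ ≈ 161700 · 3.43000000e-04 ≈ 55.463100.
Here α = 1, so p = 7/n is exactly at the triangle threshold p ~ 1/n. Asymptotically E[X] → c³/6 = 7³/6 = 343/6 ≈ 57.166667, a bounded constant. In this regime the triangle count is asymptotically Poisson(c³/6).

E[X] ≈ 55.463100; in regime p = Θ(1/n^{1}) E[X] stays bounded (at the triangle threshold p ~ 1/n).


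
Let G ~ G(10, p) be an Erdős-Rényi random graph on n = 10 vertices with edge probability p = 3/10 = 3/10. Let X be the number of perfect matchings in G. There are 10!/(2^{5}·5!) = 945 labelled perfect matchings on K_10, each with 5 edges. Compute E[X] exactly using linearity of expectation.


K_10 has 10!/(2^{5}·5!) = 945 labelled perfect matchings.
For each such perfect matching H, let X_H = 1 if all 5 edges of H are present in G. Then P[X_H = 1] = p^{5} = (3/10)^{5} = 243/100000.
By linearity of expectation: E[X] = Σ_H E[X_H] = 945 · p^{5} = 945 · 243/100000 = 45927/20000.
Numerically: E[X] ≈ 2.29635.

E[X] = 945 · (3/10)^{5} = 45927/20000 ≈ 2.29635.


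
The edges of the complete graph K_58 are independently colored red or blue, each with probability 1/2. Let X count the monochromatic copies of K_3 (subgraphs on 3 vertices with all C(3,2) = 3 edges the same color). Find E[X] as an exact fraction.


Let X = Σ_S X_S over the C(58, 3) = 30856 subsets S of size 3, where X_S = 1 if the K_3 on S is monochromatic.
For a fixed S, the K_3 on S has C(3, 2) = 3 edges. P[all 3 edges red] = (1/2)^3, and likewise for blue, so P[monochromatic] = 2·(1/2)^3 = 2^{1 − 3} = 1/4.
By linearity of expectation: E[X] = C(58, 3) · 2^{1 − 3} = 30856 · 1/4 = 7714.
Numerically: E[X] ≈ 7714.000000.

E[X] = C(58,3)·2^(1−C(3,2)) = 7714 ≈ 7714.000000.


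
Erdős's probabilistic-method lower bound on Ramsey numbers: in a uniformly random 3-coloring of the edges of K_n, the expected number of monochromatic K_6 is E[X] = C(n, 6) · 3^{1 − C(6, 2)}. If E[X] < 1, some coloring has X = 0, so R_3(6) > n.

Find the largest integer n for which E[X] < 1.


We need C(n, 6) · 3^{1 − 15} < 1, i.e. C(n, 6) < 3^{15 − 1} = 4782969.
Check values of n near the boundary:
  n = 36: C(36, 6) = 1947792; 1947792 < 4782969? YES
  n = 37: C(37, 6) = 2324784; 2324784 < 4782969? YES
  n = 38: C(38, 6) = 2760681; 2760681 < 4782969? YES
  n = 39: C(39, 6) = 3262623; 3262623 < 4782969? YES
  n = 40: C(40, 6) = 3838380; 3838380 < 4782969? YES
  n = 41: C(41, 6) = 4496388; 4496388 < 4782969? YES
  n = 42: C(42, 6) = 5245786; 5245786 < 4782969? NO
The largest n with C(n, 6) < 4782969 is n = 41 (where E[X] = 1498796/1594323 ≈ 0.940). Hence R_3(6) > 41, i.e. R_3(6) ≥ 42.

Largest n = 41; hence R_3(6) > 41.


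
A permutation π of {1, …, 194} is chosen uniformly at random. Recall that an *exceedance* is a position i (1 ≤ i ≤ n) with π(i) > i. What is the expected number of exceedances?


Write X = Σ_{i=1}^{194} X_i, where X_i = 1_{π(i) > i}.
For each fixed i, π(i) is uniform over {1, …, 194} (marginal of a uniform permutation), so P[π(i) > i] = (n − i)/n. Summing: Σ_{i=1}^{194} (n − i)/n = (0 + 1 + … + 193)/194 = 194(194 − 1)/(2·194) = (194 − 1)/2.
Hence E[X] = Σ_{i=1}^{194} (194 − i)/194 = 193/2 ≈ 96.500.

E[X] = 193/2 = 96.500.


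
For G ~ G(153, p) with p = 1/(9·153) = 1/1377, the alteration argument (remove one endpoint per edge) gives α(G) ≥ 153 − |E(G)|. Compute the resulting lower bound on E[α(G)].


E[|E(G)|] = C(153, 2)·p = 11628 · (1/1377) = 76/9.
E[α(G)] ≥ n − E[|E(G)|] = 153 − 76/9 = 1301/9.
Numerically: ≈ 144.555556.
(This is only a lower bound; the true E[α(G)] may be larger.)

E[α(G)] ≥ 1301/9 ≈ 144.555556.


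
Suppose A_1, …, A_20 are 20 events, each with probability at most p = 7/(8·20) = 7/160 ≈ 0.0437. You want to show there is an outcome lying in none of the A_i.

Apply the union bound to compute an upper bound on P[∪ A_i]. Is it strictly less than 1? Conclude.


Union bound: P[∪_{i=1}^{20} A_i] ≤ Σ_i P[A_i] ≤ 20·p = 20·(7/160) = 7/8.
Numerically: 7/8 ≈ 0.8750.
Is 7/8 < 1? YES.
Since P[∪ A_i] ≤ 7/8 < 1, the complement has P[∩ A_i^c] ≥ 1 − 7/8 = 1/8 > 0, so some outcome avoids every A_i.

20·p = 7/8 ≈ 0.8750; existence CERTIFIED by the union bound.


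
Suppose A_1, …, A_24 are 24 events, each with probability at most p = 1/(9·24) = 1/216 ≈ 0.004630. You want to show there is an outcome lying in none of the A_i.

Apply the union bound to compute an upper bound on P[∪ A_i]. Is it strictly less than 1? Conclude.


Union bound: P[∪_{i=1}^{24} A_i] ≤ Σ_i P[A_i] ≤ 24·p = 24·(1/216) = 1/9.
Numerically: 1/9 ≈ 0.111111.
Is 1/9 < 1? YES.
Since P[∪ A_i] ≤ 1/9 < 1, the complement has P[∩ A_i^c] ≥ 1 − 1/9 = 8/9 > 0, so some outcome avoids every A_i.

24·p = 1/9 ≈ 0.111111; existence CERTIFIED by the union bound.


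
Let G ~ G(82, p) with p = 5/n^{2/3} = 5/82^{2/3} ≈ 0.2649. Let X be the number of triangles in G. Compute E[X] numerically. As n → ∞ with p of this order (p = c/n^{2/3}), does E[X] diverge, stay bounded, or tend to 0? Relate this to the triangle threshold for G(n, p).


Number of potential triangles: C(82, 3) = 88560.
Each occurs with probability p³ ≈ (0.2649)³ ≈ 1.859012e-02.
By linearity: E[X] = C(82, 3)·p³ ≈ 88560 · 1.859012e-02 ≈ 1646.3415.
Since α = 2/3 < 1, p = c/n^{2/3} ≫ 1/n is above the triangle threshold p ~ 1/n. Asymptotically E[X] ~ (c³/6)·n^{3(1−α)} = (5³/6)·n^{1} → ∞; triangles are abundant w.h.p.

E[X] ≈ 1646.3415; in regime p = Θ(1/n^{2/3}) E[X] diverges (above the triangle threshold p ~ 1/n).


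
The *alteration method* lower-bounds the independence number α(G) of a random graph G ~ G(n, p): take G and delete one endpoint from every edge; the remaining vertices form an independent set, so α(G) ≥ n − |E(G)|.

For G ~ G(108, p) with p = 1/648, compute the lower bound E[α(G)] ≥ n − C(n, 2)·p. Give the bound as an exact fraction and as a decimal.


E[|E(G)|] = C(108, 2)·p = 5778 · (1/648) = 107/12.
E[α(G)] ≥ n − E[|E(G)|] = 108 − 107/12 = 1189/12.
Numerically: ≈ 99.083.
(This is only a lower bound; the true E[α(G)] may be larger.)

E[α(G)] ≥ 1189/12 ≈ 99.083.


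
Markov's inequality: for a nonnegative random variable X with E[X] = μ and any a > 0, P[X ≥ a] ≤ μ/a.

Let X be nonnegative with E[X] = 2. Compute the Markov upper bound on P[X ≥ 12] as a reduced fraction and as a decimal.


μ = E[X] = 2, a = 12.
Markov: P[X ≥ 12] ≤ μ/a = (2)/12 = 1/6.
Numerically: ≈ 0.1667.
(Since a = 12 > μ = 2.0000, the bound 1/6 is < 1 and informative.)

P[X ≥ 12] ≤ 1/6 ≈ 0.1667.


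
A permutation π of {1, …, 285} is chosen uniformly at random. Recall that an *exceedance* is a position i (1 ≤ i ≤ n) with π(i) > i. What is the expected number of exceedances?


Write X = Σ_{i=1}^{285} X_i, where X_i = 1_{π(i) > i}.
For each fixed i, π(i) is uniform over {1, …, 285} (marginal of a uniform permutation), so P[π(i) > i] = (n − i)/n. Summing: Σ_{i=1}^{285} (n − i)/n = (0 + 1 + … + 284)/285 = 285(285 − 1)/(2·285) = (285 − 1)/2.
Hence E[X] = Σ_{i=1}^{285} (285 − i)/285 = 142 ≈ 142.000000.

E[X] = 142 = 142.000000.


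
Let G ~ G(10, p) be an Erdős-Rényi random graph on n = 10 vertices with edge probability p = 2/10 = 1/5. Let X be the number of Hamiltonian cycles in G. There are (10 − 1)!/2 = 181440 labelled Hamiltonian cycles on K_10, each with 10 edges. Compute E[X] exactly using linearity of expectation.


K_10 has (10 − 1)!/2 = 181440 labelled Hamiltonian cycles.
For each such Hamiltonian cycle H, let X_H = 1 if all 10 edges of H are present in G. Then P[X_H = 1] = p^{10} = (1/5)^{10} = 1/9765625.
By linearity: E[X] = Σ_H E[X_H] = 181440 · p^{10} = 181440 · 1/9765625 = 36288/1953125.
Numerically: E[X] ≈ 0.0185795.

E[X] = 181440 · (1/5)^{10} = 36288/1953125 ≈ 0.0185795.


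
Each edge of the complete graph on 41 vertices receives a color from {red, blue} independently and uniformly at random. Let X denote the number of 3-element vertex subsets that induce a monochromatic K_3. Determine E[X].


Let X = Σ_S X_S over the C(41, 3) = 10660 subsets S of size 3, where X_S = 1 if the K_3 on S is monochromatic.
For a fixed S, the K_3 on S has C(3, 2) = 3 edges. P[all 3 edges red] = (1/2)^3, and likewise for blue, so P[monochromatic] = 2·(1/2)^3 = 2^{1 − 3} = 1/4.
By linearity: E[X] = C(41, 3) · 2^{1 − 3} = 10660 · 1/4 = 2665.
Numerically: E[X] ≈ 2665.00000.

E[X] = C(41,3)·2^(1−C(3,2)) = 2665 ≈ 2665.00000.


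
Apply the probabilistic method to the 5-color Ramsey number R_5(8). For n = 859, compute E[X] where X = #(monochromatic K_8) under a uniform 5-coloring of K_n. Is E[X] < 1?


E[X] = C(859, 8) · 5^{1 − 28} = 7115855595170747139 · 5^{−27} = 7115855595170747139/7450580596923828125.
As a reduced fraction: E[X] = 7115855595170747139/7450580596923828125 ≈ 0.955074.
Is E[X] < 1? YES.
Since E[X] < 1, there exists a 5-coloring of K_{859} with no monochromatic K_8; hence R_5(8) > 859.

E[X] = 7115855595170747139/7450580596923828125 ≈ 0.955074; E[X] < 1, so R_5(8) > 859.


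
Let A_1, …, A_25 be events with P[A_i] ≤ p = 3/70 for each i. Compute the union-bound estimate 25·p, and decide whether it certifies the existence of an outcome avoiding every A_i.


Union bound: P[∪_{i=1}^{25} A_i] ≤ Σ_i P[A_i] ≤ 25·p = 25·(3/70) = 15/14.
Numerically: 15/14 ≈ 1.07143.
Is 15/14 < 1? NO.
Since the bound 15/14 is ≥ 1, the union bound is uninformative here; it does NOT by itself certify existence.

25·p = 15/14 ≈ 1.07143; existence NOT certified by the union bound.


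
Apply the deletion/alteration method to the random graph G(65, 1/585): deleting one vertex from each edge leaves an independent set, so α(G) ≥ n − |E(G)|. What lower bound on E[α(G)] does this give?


E[|E(G)|] = C(65, 2)·p = 2080 · (1/585) = 32/9.
E[α(G)] ≥ n − E[|E(G)|] = 65 − 32/9 = 553/9.
Numerically: ≈ 61.44444.
(This is only a lower bound; the true E[α(G)] may be larger.)

E[α(G)] ≥ 553/9 ≈ 61.44444.


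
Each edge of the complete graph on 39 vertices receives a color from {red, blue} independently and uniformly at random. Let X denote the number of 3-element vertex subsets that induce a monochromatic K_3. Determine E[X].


Let X = Σ_S X_S over the C(39, 3) = 9139 subsets S of size 3, where X_S = 1 if the K_3 on S is monochromatic.
For a fixed S, the K_3 on S has C(3, 2) = 3 edges. P[all 3 edges red] = (1/2)^3, and likewise for blue, so P[monochromatic] = 2·(1/2)^3 = 2^{1 − 3} = 1/4.
By linearity: E[X] = C(39, 3) · 2^{1 − 3} = 9139 · 1/4 = 9139/4.
Numerically: E[X] ≈ 2284.750.

E[X] = C(39,3)·2^(1−C(3,2)) = 9139/4 ≈ 2284.750.


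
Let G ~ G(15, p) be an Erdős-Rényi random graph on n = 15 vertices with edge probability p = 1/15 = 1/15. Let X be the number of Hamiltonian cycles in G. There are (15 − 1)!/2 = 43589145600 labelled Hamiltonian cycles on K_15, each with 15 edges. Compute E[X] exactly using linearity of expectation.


K_15 has (15 − 1)!/2 = 43589145600 labelled Hamiltonian cycles.
For each such Hamiltonian cycle H, let X_H = 1 if all 15 edges of H are present in G. Then P[X_H = 1] = p^{15} = (1/15)^{15} = 1/437893890380859375.
Summing the indicators: E[X] = Σ_H E[X_H] = 43589145600 · p^{15} = 43589145600 · 1/437893890380859375 = 7175168/72081298828125.
Numerically: E[X] ≈ 9.9543e-08.

E[X] = 43589145600 · (1/15)^{15} = 7175168/72081298828125 ≈ 9.9543e-08.


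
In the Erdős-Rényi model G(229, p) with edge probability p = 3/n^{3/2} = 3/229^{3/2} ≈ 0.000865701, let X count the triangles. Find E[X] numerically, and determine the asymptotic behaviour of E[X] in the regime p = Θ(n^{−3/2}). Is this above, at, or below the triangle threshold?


Number of potential triangles: C(229, 3) = 1975354.
Each occurs with probability p³ ≈ (0.000865701)³ ≈ 6.48789920e-10.
By linearity: E[X] = C(229, 3)·p³ ≈ 1975354 · 6.48789920e-10 ≈ 0.001282.
Since α = 3/2 > 1, p = c/n^{3/2} = o(1/n) is below the triangle threshold p ~ 1/n. Asymptotically E[X] ~ (c³/6)·n^{3(1−α)} = (3³/6)·n^{-1.5} → 0, so by Markov's inequality G has no triangles w.h.p.

E[X] ≈ 0.001282; in regime p = Θ(1/n^{3/2}) E[X] tends to 0 (below the triangle threshold p ~ 1/n).


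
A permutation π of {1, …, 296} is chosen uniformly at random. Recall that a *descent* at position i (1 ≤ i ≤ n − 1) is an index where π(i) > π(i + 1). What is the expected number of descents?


Write X = Σ X_I over i = 1, …, 295, with X_I the indicator of one descent.
There are 295 indicators.
For each fixed i, the pair (π(i), π(i+1)) is a uniformly random ordered pair of distinct values from {1, …, 296}; by symmetry P[π(i) > π(i+1)] = 1/2.
By linearity: E[X] = 295 · (1/2) = (296 − 1) · (1/2) = 295/2 ≈ 147.500000.

E[X] = 295/2 = 147.500000.


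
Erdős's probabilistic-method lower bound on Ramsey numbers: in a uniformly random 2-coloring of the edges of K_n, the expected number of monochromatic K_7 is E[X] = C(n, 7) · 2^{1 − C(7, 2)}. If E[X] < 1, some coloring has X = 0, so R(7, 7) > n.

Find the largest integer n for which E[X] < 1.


We need C(n, 7) · 2^{1 − 21} < 1, i.e. C(n, 7) < 2^{21 − 1} = 1048576.
Check values of n near the boundary:
  n = 24: C(24, 7) = 346104; 346104 < 1048576? YES
  n = 25: C(25, 7) = 480700; 480700 < 1048576? YES
  n = 26: C(26, 7) = 657800; 657800 < 1048576? YES
  n = 27: C(27, 7) = 888030; 888030 < 1048576? YES
  n = 28: C(28, 7) = 1184040; 1184040 < 1048576? NO
The largest n with C(n, 7) < 1048576 is n = 27 (where E[X] = 444015/524288 ≈ 0.8469). Hence R(7, 7) > 27, i.e. R(7, 7) ≥ 28.

Largest n = 27; hence R(7, 7) > 27.


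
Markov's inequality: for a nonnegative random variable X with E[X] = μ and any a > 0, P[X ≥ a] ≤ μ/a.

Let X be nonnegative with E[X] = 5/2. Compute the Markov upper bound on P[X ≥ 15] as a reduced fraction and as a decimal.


μ = E[X] = 5/2, a = 15.
Markov: P[X ≥ 15] ≤ μ/a = (5/2)/15 = 1/6.
Numerically: ≈ 0.16667.
(Since a = 15 > μ = 2.50000, the bound 1/6 is < 1 and informative.)

P[X ≥ 15] ≤ 1/6 ≈ 0.16667.


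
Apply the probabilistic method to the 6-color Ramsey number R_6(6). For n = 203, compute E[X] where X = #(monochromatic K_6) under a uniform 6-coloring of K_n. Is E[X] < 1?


E[X] = C(203, 6) · 6^{1 − 15} = 90210944670 · 6^{−14} = 90210944670/78364164096.
As a reduced fraction: E[X] = 15035157445/13060694016 ≈ 1.1511760.
Is E[X] < 1? NO.
Since E[X] ≥ 1, the first-moment bound is inconclusive at n = 203; it does NOT by itself certify R_6(6) > 203.

E[X] = 15035157445/13060694016 ≈ 1.1511760; E[X] ≥ 1; first-moment method inconclusive here.


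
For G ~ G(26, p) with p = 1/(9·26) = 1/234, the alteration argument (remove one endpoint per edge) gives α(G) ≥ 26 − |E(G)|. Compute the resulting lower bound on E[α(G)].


E[|E(G)|] = C(26, 2)·p = 325 · (1/234) = 25/18.
E[α(G)] ≥ n − E[|E(G)|] = 26 − 25/18 = 443/18.
Numerically: ≈ 24.6111.
(This is only a lower bound; the true E[α(G)] may be larger.)

E[α(G)] ≥ 443/18 ≈ 24.6111.


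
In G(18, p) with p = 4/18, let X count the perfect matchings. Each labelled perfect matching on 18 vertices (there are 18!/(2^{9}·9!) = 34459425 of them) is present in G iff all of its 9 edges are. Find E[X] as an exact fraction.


K_18 has 18!/(2^{9}·9!) = 34459425 labelled perfect matchings.
For each such perfect matching H, let X_H = 1 if all 9 edges of H are present in G. Then P[X_H = 1] = p^{9} = (2/9)^{9} = 512/387420489.
By linearity of expectation: E[X] = Σ_H E[X_H] = 34459425 · p^{9} = 34459425 · 512/387420489 = 217817600/4782969.
Numerically: E[X] ≈ 45.54.

E[X] = 34459425 · (2/9)^{9} = 217817600/4782969 ≈ 45.54.


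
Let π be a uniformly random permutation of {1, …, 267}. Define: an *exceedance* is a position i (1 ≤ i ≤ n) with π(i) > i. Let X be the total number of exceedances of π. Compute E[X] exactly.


Write X = Σ_{i=1}^{267} X_i, where X_i = 1_{π(i) > i}.
For each fixed i, π(i) is uniform over {1, …, 267} (marginal of a uniform permutation), so P[π(i) > i] = (n − i)/n. Summing: Σ_{i=1}^{267} (n − i)/n = (0 + 1 + … + 266)/267 = 267(267 − 1)/(2·267) = (267 − 1)/2.
Hence E[X] = Σ_{i=1}^{267} (267 − i)/267 = 133 ≈ 133.000000.

E[X] = 133 = 133.000000.


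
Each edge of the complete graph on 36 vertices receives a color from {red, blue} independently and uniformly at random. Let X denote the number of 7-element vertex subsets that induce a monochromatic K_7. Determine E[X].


Let X = Σ_S X_S over the C(36, 7) = 8347680 subsets S of size 7, where X_S = 1 if the K_7 on S is monochromatic.
For a fixed S, the K_7 on S has C(7, 2) = 21 edges. P[all 21 edges red] = (1/2)^21, and likewise for blue, so P[monochromatic] = 2·(1/2)^21 = 2^{1 − 21} = 1/1048576.
By linearity of expectation: E[X] = C(36, 7) · 2^{1 − 21} = 8347680 · 1/1048576 = 260865/32768.
Numerically: E[X] ≈ 7.9610.

E[X] = C(36,7)·2^(1−C(7,2)) = 260865/32768 ≈ 7.9610.


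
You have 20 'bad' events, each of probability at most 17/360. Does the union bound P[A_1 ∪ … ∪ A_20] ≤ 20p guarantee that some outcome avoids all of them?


Union bound: P[∪_{i=1}^{20} A_i] ≤ Σ_i P[A_i] ≤ 20·p = 20·(17/360) = 17/18.
Numerically: 17/18 ≈ 0.944444.
Is 17/18 < 1? YES.
Since P[∪ A_i] ≤ 17/18 < 1, the complement has P[∩ A_i^c] ≥ 1 − 17/18 = 1/18 > 0, so some outcome avoids every A_i.

20·p = 17/18 ≈ 0.944444; existence CERTIFIED by the union bound.


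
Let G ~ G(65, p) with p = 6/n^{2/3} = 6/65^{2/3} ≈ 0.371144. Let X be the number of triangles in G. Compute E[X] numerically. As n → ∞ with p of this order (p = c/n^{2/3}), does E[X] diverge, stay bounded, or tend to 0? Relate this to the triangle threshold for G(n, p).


Number of potential triangles: C(65, 3) = 43680.
Each occurs with probability p³ ≈ (0.371144)³ ≈ 5.11242604e-02.
By linearity: E[X] = C(65, 3)·p³ ≈ 43680 · 5.11242604e-02 ≈ 2233.107692.
Since α = 2/3 < 1, p = c/n^{2/3} ≫ 1/n is above the triangle threshold p ~ 1/n. Asymptotically E[X] ~ (c³/6)·n^{3(1−α)} = (6³/6)·n^{1} → ∞; triangles are abundant w.h.p.

E[X] ≈ 2233.107692; in regime p = Θ(1/n^{2/3}) E[X] diverges (above the triangle threshold p ~ 1/n).


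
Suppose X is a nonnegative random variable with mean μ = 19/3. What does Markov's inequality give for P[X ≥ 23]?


μ = E[X] = 19/3, a = 23.
Markov: P[X ≥ 23] ≤ μ/a = (19/3)/23 = 19/69.
Numerically: ≈ 0.275362.
(Since a = 23 > μ = 6.333333, the bound 19/69 is < 1 and informative.)

P[X ≥ 23] ≤ 19/69 ≈ 0.275362.


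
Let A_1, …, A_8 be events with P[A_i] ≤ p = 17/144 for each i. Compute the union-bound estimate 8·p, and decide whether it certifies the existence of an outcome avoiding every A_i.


Union bound: P[∪_{i=1}^{8} A_i] ≤ Σ_i P[A_i] ≤ 8·p = 8·(17/144) = 17/18.
Numerically: 17/18 ≈ 0.944444.
Is 17/18 < 1? YES.
Since P[∪ A_i] ≤ 17/18 < 1, the complement has P[∩ A_i^c] ≥ 1 − 17/18 = 1/18 > 0, so some outcome avoids every A_i.

8·p = 17/18 ≈ 0.944444; existence CERTIFIED by the union bound.


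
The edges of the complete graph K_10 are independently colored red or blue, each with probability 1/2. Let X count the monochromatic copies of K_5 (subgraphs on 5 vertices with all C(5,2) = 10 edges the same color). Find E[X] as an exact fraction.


Let X = Σ_S X_S over the C(10, 5) = 252 subsets S of size 5, where X_S = 1 if the K_5 on S is monochromatic.
For a fixed S, the K_5 on S has C(5, 2) = 10 edges. P[all 10 edges red] = (1/2)^10, and likewise for blue, so P[monochromatic] = 2·(1/2)^10 = 2^{1 − 10} = 1/512.
Summing: E[X] = C(10, 5) · 2^{1 − 10} = 252 · 1/512 = 63/128.
Numerically: E[X] ≈ 0.4922.

E[X] = C(10,5)·2^(1−C(5,2)) = 63/128 ≈ 0.4922.


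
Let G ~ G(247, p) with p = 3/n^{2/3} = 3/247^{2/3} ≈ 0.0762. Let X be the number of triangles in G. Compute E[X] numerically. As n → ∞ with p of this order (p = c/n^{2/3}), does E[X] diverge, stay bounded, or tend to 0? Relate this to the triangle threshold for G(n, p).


Number of potential triangles: C(247, 3) = 2481115.
Each occurs with probability p³ ≈ (0.0762)³ ≈ 4.42558e-04.
By linearity: E[X] = C(247, 3)·p³ ≈ 2481115 · 4.42558e-04 ≈ 1098.036.
Since α = 2/3 < 1, p = c/n^{2/3} ≫ 1/n is above the triangle threshold p ~ 1/n. Asymptotically E[X] ~ (c³/6)·n^{3(1−α)} = (3³/6)·n^{1} → ∞; triangles are abundant w.h.p.

E[X] ≈ 1098.036; in regime p = Θ(1/n^{2/3}) E[X] diverges (above the triangle threshold p ~ 1/n).


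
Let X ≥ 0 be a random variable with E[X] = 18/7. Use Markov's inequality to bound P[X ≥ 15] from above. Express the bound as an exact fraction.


μ = E[X] = 18/7, a = 15.
Markov: P[X ≥ 15] ≤ μ/a = (18/7)/15 = 6/35.
Numerically: ≈ 0.1714.
(Since a = 15 > μ = 2.5714, the bound 6/35 is < 1 and informative.)

P[X ≥ 15] ≤ 6/35 ≈ 0.1714.


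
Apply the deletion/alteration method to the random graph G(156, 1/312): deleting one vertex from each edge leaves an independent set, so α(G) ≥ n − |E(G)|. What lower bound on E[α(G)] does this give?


E[|E(G)|] = C(156, 2)·p = 12090 · (1/312) = 155/4.
E[α(G)] ≥ n − E[|E(G)|] = 156 − 155/4 = 469/4.
Numerically: ≈ 117.2500.
(This is only a lower bound; the true E[α(G)] may be larger.)

E[α(G)] ≥ 469/4 ≈ 117.2500.


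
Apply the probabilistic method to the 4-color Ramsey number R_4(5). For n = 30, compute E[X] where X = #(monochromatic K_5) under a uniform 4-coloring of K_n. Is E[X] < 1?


E[X] = C(30, 5) · 4^{1 − 10} = 142506 · 4^{−9} = 142506/262144.
As a reduced fraction: E[X] = 71253/131072 ≈ 0.543617.
Is E[X] < 1? YES.
Since E[X] < 1, there exists a 4-coloring of K_{30} with no monochromatic K_5; hence R_4(5) > 30.

E[X] = 71253/131072 ≈ 0.543617; E[X] < 1, so R_4(5) > 30.


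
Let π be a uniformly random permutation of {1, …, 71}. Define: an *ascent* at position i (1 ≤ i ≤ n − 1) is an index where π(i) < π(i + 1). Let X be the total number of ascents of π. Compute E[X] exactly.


Write X = Σ X_I over i = 1, …, 70, with X_I the indicator of one ascent.
There are 70 indicators.
For each fixed i, the pair (π(i), π(i+1)) is a uniformly random ordered pair of distinct values from {1, …, 71}; by symmetry P[π(i) < π(i+1)] = 1/2.
By linearity: E[X] = 70 · (1/2) = (71 − 1) · (1/2) = 35 ≈ 35.000000.

E[X] = 35 = 35.000000.


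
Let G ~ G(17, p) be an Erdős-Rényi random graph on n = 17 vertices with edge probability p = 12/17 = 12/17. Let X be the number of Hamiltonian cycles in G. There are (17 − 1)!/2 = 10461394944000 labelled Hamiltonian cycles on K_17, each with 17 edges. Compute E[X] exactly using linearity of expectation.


K_17 has (17 − 1)!/2 = 10461394944000 labelled Hamiltonian cycles.
For each such Hamiltonian cycle H, let X_H = 1 if all 17 edges of H are present in G. Then P[X_H = 1] = p^{17} = (12/17)^{17} = 2218611106740436992/827240261886336764177.
By linearity: E[X] = Σ_H E[X_H] = 10461394944000 · p^{17} = 10461394944000 · 2218611106740436992/827240261886336764177 = 23209767014756651868459368448000/827240261886336764177.
Numerically: E[X] ≈ 2.806e+10.

E[X] = 10461394944000 · (12/17)^{17} = 23209767014756651868459368448000/827240261886336764177 ≈ 2.806e+10.


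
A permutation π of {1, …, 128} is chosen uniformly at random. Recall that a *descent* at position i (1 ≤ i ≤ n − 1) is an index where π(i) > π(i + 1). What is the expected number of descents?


Write X = Σ X_I over i = 1, …, 127, with X_I the indicator of one descent.
There are 127 indicators.
For each fixed i, the pair (π(i), π(i+1)) is a uniformly random ordered pair of distinct values from {1, …, 128}; by symmetry P[π(i) > π(i+1)] = 1/2.
By linearity: E[X] = 127 · (1/2) = (128 − 1) · (1/2) = 127/2 ≈ 63.500000.

E[X] = 127/2 = 63.500000.


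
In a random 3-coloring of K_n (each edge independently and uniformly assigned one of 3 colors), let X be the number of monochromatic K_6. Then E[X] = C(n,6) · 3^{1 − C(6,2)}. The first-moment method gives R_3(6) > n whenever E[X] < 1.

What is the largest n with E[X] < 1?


We need C(n, 6) · 3^{1 − 15} < 1, i.e. C(n, 6) < 3^{15 − 1} = 4782969.
Check values of n near the boundary:
  n = 35: C(35, 6) = 1623160; 1623160 < 4782969? YES
  n = 36: C(36, 6) = 1947792; 1947792 < 4782969? YES
  n = 37: C(37, 6) = 2324784; 2324784 < 4782969? YES
  n = 38: C(38, 6) = 2760681; 2760681 < 4782969? YES
  n = 39: C(39, 6) = 3262623; 3262623 < 4782969? YES
  n = 40: C(40, 6) = 3838380; 3838380 < 4782969? YES
  n = 41: C(41, 6) = 4496388; 4496388 < 4782969? YES
  n = 42: C(42, 6) = 5245786; 5245786 < 4782969? NO
  n = 43: C(43, 6) = 6096454; 6096454 < 4782969? NO
  n = 44: C(44, 6) = 7059052; 7059052 < 4782969? NO
The largest n with C(n, 6) < 4782969 is n = 41 (where E[X] = 1498796/1594323 ≈ 0.9400830). Hence R_3(6) > 41, i.e. R_3(6) ≥ 42.

Largest n = 41; hence R_3(6) > 41.


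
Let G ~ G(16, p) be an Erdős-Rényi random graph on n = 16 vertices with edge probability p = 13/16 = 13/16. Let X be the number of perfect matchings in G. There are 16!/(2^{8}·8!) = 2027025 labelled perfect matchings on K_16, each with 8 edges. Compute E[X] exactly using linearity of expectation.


K_16 has 16!/(2^{8}·8!) = 2027025 labelled perfect matchings.
For each such perfect matching H, let X_H = 1 if all 8 edges of H are present in G. Then P[X_H = 1] = p^{8} = (13/16)^{8} = 815730721/4294967296.
By linearity: E[X] = Σ_H E[X_H] = 2027025 · p^{8} = 2027025 · 815730721/4294967296 = 1653506564735025/4294967296.
Numerically: E[X] ≈ 3.85e+05.

E[X] = 2027025 · (13/16)^{8} = 1653506564735025/4294967296 ≈ 3.85e+05.


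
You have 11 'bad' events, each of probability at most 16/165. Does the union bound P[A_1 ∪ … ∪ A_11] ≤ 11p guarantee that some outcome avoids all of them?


Union bound: P[∪_{i=1}^{11} A_i] ≤ Σ_i P[A_i] ≤ 11·p = 11·(16/165) = 16/15.
Numerically: 16/15 ≈ 1.067.
Is 16/15 < 1? NO.
Since the bound 16/15 is ≥ 1, the union bound is uninformative here; it does NOT by itself certify existence.

11·p = 16/15 ≈ 1.067; existence NOT certified by the union bound.


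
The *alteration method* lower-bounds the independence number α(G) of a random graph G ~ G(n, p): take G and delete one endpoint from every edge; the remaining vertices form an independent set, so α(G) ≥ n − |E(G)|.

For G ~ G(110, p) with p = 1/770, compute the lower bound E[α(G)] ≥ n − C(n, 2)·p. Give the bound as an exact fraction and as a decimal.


E[|E(G)|] = C(110, 2)·p = 5995 · (1/770) = 109/14.
E[α(G)] ≥ n − E[|E(G)|] = 110 − 109/14 = 1431/14.
Numerically: ≈ 102.214.
(This is only a lower bound; the true E[α(G)] may be larger.)

E[α(G)] ≥ 1431/14 ≈ 102.214.


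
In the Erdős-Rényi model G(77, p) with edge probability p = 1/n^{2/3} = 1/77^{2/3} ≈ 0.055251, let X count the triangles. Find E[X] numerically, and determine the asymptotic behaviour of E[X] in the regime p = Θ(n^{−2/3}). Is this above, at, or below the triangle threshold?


Number of potential triangles: C(77, 3) = 73150.
Each occurs with probability p³ ≈ (0.055251)³ ≈ 1.6866251e-04.
By linearity: E[X] = C(77, 3)·p³ ≈ 73150 · 1.6866251e-04 ≈ 12.33766.
Since α = 2/3 < 1, p = c/n^{2/3} ≫ 1/n is above the triangle threshold p ~ 1/n. Asymptotically E[X] ~ (c³/6)·n^{3(1−α)} = (1³/6)·n^{1} → ∞; triangles are abundant w.h.p.

E[X] ≈ 12.33766; in regime p = Θ(1/n^{2/3}) E[X] diverges (above the triangle threshold p ~ 1/n).


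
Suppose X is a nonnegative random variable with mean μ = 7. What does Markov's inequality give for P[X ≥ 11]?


μ = E[X] = 7, a = 11.
Markov: P[X ≥ 11] ≤ μ/a = (7)/11 = 7/11.
Numerically: ≈ 0.6364.
(Since a = 11 > μ = 7.0000, the bound 7/11 is < 1 and informative.)

P[X ≥ 11] ≤ 7/11 ≈ 0.6364.


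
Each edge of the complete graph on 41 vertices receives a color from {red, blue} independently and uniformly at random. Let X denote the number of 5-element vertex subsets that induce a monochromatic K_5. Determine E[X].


Let X = Σ_S X_S over the C(41, 5) = 749398 subsets S of size 5, where X_S = 1 if the K_5 on S is monochromatic.
For a fixed S, the K_5 on S has C(5, 2) = 10 edges. P[all 10 edges red] = (1/2)^10, and likewise for blue, so P[monochromatic] = 2·(1/2)^10 = 2^{1 − 10} = 1/512.
By linearity of expectation: E[X] = C(41, 5) · 2^{1 − 10} = 749398 · 1/512 = 374699/256.
Numerically: E[X] ≈ 1463.667969.

E[X] = C(41,5)·2^(1−C(5,2)) = 374699/256 ≈ 1463.667969.


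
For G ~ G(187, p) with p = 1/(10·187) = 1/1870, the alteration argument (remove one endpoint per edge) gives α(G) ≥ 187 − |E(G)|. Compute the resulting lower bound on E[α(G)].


E[|E(G)|] = C(187, 2)·p = 17391 · (1/1870) = 93/10.
E[α(G)] ≥ n − E[|E(G)|] = 187 − 93/10 = 1777/10.
Numerically: ≈ 177.70000.
(This is only a lower bound; the true E[α(G)] may be larger.)

E[α(G)] ≥ 1777/10 ≈ 177.70000.


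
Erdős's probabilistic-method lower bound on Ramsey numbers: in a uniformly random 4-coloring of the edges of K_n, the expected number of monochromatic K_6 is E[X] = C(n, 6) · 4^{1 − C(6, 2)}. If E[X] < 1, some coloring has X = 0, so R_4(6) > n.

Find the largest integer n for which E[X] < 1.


We need C(n, 6) · 4^{1 − 15} < 1, i.e. C(n, 6) < 4^{15 − 1} = 268435456.
Check values of n near the boundary:
  n = 75: C(75, 6) = 201359550; 201359550 < 268435456? YES
  n = 76: C(76, 6) = 218618940; 218618940 < 268435456? YES
  n = 77: C(77, 6) = 237093780; 237093780 < 268435456? YES
  n = 78: C(78, 6) = 256851595; 256851595 < 268435456? YES
  n = 79: C(79, 6) = 277962685; 277962685 < 268435456? NO
The largest n with C(n, 6) < 268435456 is n = 78 (where E[X] = 256851595/268435456 ≈ 0.9568468). Hence R_4(6) > 78, i.e. R_4(6) ≥ 79.

Largest n = 78; hence R_4(6) > 78.


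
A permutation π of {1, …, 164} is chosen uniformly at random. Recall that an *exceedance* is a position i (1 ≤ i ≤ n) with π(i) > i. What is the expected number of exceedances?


Write X = Σ_{i=1}^{164} X_i, where X_i = 1_{π(i) > i}.
For each fixed i, π(i) is uniform over {1, …, 164} (marginal of a uniform permutation), so P[π(i) > i] = (n − i)/n. Summing: Σ_{i=1}^{164} (n − i)/n = (0 + 1 + … + 163)/164 = 164(164 − 1)/(2·164) = (164 − 1)/2.
Hence E[X] = Σ_{i=1}^{164} (164 − i)/164 = 163/2 ≈ 81.500.

E[X] = 163/2 = 81.500.


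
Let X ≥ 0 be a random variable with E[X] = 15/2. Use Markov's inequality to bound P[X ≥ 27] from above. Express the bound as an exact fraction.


μ = E[X] = 15/2, a = 27.
Markov: P[X ≥ 27] ≤ μ/a = (15/2)/27 = 5/18.
Numerically: ≈ 0.2778.
(Since a = 27 > μ = 7.5000, the bound 5/18 is < 1 and informative.)

P[X ≥ 27] ≤ 5/18 ≈ 0.2778.


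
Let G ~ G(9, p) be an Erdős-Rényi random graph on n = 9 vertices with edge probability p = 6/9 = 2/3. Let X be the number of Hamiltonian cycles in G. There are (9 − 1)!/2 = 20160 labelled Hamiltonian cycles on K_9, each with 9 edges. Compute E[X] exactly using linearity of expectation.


K_9 has (9 − 1)!/2 = 20160 labelled Hamiltonian cycles.
For each such Hamiltonian cycle H, let X_H = 1 if all 9 edges of H are present in G. Then P[X_H = 1] = p^{9} = (2/3)^{9} = 512/19683.
By linearity: E[X] = Σ_H E[X_H] = 20160 · p^{9} = 20160 · 512/19683 = 1146880/2187.
Numerically: E[X] ≈ 524.

E[X] = 20160 · (2/3)^{9} = 1146880/2187 ≈ 524.


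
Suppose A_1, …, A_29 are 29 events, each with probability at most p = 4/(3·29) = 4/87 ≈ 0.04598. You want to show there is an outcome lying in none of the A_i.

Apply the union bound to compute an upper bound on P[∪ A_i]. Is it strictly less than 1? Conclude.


Union bound: P[∪_{i=1}^{29} A_i] ≤ Σ_i P[A_i] ≤ 29·p = 29·(4/87) = 4/3.
Numerically: 4/3 ≈ 1.33333.
Is 4/3 < 1? NO.
Since the bound 4/3 is ≥ 1, the union bound is uninformative here; it does NOT by itself certify existence.

29·p = 4/3 ≈ 1.33333; existence NOT certified by the union bound.


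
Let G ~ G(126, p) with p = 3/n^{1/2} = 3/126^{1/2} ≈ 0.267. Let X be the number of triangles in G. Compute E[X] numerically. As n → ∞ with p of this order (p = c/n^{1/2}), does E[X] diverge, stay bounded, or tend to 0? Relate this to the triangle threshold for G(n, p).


Number of potential triangles: C(126, 3) = 325500.
Each occurs with probability p³ ≈ (0.267)³ ≈ 1.90901e-02.
By linearity: E[X] = C(126, 3)·p³ ≈ 325500 · 1.90901e-02 ≈ 6213.824.
Since α = 1/2 < 1, p = c/n^{1/2} ≫ 1/n is above the triangle threshold p ~ 1/n. Asymptotically E[X] ~ (c³/6)·n^{3(1−α)} = (3³/6)·n^{1.5} → ∞; triangles are abundant w.h.p.

E[X] ≈ 6213.824; in regime p = Θ(1/n^{1/2}) E[X] diverges (above the triangle threshold p ~ 1/n).
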